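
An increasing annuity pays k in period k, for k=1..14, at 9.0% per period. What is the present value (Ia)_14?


(Ia)_n = sum_{k=1}^{n} k * v^k, v = 1/(1+i)
v = 0.917431
Sum computed term by term:
(Ia)_14 = 47.7495


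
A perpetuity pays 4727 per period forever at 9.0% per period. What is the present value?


PV = PMT / i
= 4727 / 0.09
= 52522.2222


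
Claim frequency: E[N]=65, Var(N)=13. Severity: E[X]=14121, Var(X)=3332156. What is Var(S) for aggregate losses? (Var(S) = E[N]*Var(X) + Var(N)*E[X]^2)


Var(S) = E[N]*Var(X) + Var(N)*E[X]^2
= 65*3332156 + 13*14121^2
= 216590140 + 2592234333
= 2.8088e+09


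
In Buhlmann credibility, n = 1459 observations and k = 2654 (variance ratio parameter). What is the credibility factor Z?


Z = n / (n + k)
= 1459 / (1459 + 2654)
= 1459 / 4113
= 0.3547


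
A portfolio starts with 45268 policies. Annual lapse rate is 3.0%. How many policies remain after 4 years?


remaining = initial * (1 - lapse)^years
= 45268 * (1 - 0.03)^4
= 45268 * 0.885293
= 40075.4349


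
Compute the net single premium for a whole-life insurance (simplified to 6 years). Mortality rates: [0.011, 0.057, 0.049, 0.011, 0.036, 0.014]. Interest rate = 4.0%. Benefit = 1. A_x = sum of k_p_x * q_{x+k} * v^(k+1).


v = 0.961538
Year 0: k_p_x=1.0, q=0.011, term=0.010577
Year 1: k_p_x=0.989, q=0.057, term=0.05212
Year 2: k_p_x=0.932627, q=0.049, term=0.040626
Year 3: k_p_x=0.886928, q=0.011, term=0.00834
Year 4: k_p_x=0.877172, q=0.036, term=0.025955
Year 5: k_p_x=0.845594, q=0.014, term=0.009356
A_x = 0.147


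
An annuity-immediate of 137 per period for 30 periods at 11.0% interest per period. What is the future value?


FV = PMT * ((1+i)^n - 1) / i
= 137 * ((1.11)^30 - 1) / 0.11
= 137 * (22.892297 - 1) / 0.11
= 27265.8603


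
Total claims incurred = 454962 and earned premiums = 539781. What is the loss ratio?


Loss ratio = claims / premiums
= 454962 / 539781
= 0.8429


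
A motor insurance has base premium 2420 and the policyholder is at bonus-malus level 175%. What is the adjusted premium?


adjusted = base * BM_level / 100
= 2420 * 175 / 100
= 2420 * 1.75
= 4235.0


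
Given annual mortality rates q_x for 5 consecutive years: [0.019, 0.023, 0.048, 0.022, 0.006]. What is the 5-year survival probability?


p_k = 1 - q_k for each year
Survival = product of (1 - q_k)
= 0.981 * 0.977 * 0.952 * 0.978 * 0.994
= 0.887


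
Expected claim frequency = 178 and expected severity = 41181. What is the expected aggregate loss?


E[S] = E[N] * E[X]
= 178 * 41181
= 7.3302e+06


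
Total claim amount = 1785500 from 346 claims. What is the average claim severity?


severity = total / number
= 1785500 / 346
= 5160.4046


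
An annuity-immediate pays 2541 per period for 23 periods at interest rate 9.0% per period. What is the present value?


PV = PMT * (1 - (1+i)^(-n)) / i
= 2541 * (1 - (1+0.09)^(-23)) / 0.09
= 2541 * (1 - 0.137781) / 0.09
= 2541 * 9.580207
= 24343.3056


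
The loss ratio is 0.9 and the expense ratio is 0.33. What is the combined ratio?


Combined ratio = loss ratio + expense ratio
= 0.9 + 0.33
= 1.23


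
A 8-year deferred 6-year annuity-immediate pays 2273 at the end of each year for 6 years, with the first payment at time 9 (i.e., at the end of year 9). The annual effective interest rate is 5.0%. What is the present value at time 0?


PV at time 8 of the 6-year annuity-immediate:
a_n = 2273 * (1-(1+0.05)^(-6))/0.05 = 11537.0481
Discount back 8 years to time 0:
PV = 11537.0481 * (1+0.05)^(-8)
= 11537.0481 * 0.676839
= 7808.7283


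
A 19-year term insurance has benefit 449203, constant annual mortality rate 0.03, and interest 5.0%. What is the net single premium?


NSP = benefit * sum_{k=0}^{n-1} k_p_x * q * v^(k+1)
With constant q=0.03, v=0.952381
Sum = 0.291805
NSP = 449203 * 0.291805
= 131079.6547


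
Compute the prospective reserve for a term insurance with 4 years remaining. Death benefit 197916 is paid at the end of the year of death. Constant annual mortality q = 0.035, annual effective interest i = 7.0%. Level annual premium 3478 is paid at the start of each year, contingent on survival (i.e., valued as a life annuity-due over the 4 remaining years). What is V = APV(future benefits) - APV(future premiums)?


v = 1/(1+i) = 0.934579
APV(future benefits) per unit = sum_{k=0}^{3} k_p_x * q * v^(k+1) = 0.112811
APV(future benefits) = 197916 * 0.112811 = 22327.0708
Life annuity-due factor ä_{x:4} = sum_{k=0}^{3} k_p_x * v^k = 3.448789
APV(future premiums) = 3478 * 3.448789 = 11994.8869
V = 22327.0708 - 11994.8869
= 10332.184


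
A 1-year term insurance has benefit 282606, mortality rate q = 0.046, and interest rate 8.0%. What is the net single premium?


NSP = benefit * q * v
v = 1/(1+i) = 0.925926
NSP = 282606 * 0.046 * 0.925926
= 12036.9222


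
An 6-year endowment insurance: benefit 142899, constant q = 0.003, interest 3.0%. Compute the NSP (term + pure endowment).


Term component = 2305.5825
Pure endowment = 6_p_x * v^6 * benefit = 0.982134 * 0.837484 * 142899 = 117537.5926
NSP = 119843.1751


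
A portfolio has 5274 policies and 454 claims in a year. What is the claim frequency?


frequency = claims / policies
= 454 / 5274
= 0.0861


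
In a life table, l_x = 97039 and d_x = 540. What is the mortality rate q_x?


q_x = d_x / l_x
= 540 / 97039
= 0.0056


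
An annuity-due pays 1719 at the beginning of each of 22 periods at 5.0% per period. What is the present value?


PV_due = PMT * (1-(1+i)^(-n))/i * (1+i)
PV_immediate = 22627.2014
PV_due = 22627.2014 * 1.05
= 23758.5615


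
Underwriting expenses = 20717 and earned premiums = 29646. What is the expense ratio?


Expense ratio = expenses / premiums
= 20717 / 29646
= 0.6988


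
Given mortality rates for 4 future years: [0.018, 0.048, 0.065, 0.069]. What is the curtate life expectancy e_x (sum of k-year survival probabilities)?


e_x = sum_{k=1}^{n} k_p_x
k_p_x values:
  1_p_x = 0.982
  2_p_x = 0.934864
  3_p_x = 0.874098
  4_p_x = 0.813785
e_x = 3.6047


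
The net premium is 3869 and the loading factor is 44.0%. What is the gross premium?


Gross = net * (1 + loading)
= 3869 * (1 + 0.44)
= 3869 * 1.44
= 5571.36


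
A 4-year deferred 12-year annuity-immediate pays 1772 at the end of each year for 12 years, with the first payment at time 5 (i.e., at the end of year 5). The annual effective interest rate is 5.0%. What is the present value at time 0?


PV at time 4 of the 12-year annuity-immediate:
a_n = 1772 * (1-(1+0.05)^(-12))/0.05 = 15705.6819
Discount back 4 years to time 0:
PV = 15705.6819 * (1+0.05)^(-4)
= 15705.6819 * 0.822702
= 12921.1034


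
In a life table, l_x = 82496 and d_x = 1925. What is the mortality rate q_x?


q_x = d_x / l_x
= 1925 / 82496
= 0.0233


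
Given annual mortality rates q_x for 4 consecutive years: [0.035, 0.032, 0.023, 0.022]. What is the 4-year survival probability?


p_k = 1 - q_k for each year
Survival = product of (1 - q_k)
= 0.965 * 0.968 * 0.977 * 0.978
= 0.8926


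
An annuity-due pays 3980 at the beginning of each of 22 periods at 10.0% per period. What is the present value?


PV_due = PMT * (1-(1+i)^(-n))/i * (1+i)
PV_immediate = 34910.7303
PV_due = 34910.7303 * 1.1
= 38401.8033


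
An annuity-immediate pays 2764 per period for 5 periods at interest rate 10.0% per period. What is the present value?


PV = PMT * (1 - (1+i)^(-n)) / i
= 2764 * (1 - (1+0.1)^(-5)) / 0.1
= 2764 * (1 - 0.620921) / 0.1
= 2764 * 3.790787
= 10477.7346


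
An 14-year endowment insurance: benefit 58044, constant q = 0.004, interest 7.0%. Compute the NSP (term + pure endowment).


Term component = 1987.1279
Pure endowment = 14_p_x * v^14 * benefit = 0.945433 * 0.387817 * 58044 = 21282.1345
NSP = 23269.2624


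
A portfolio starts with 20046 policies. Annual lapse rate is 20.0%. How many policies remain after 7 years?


remaining = initial * (1 - lapse)^years
= 20046 * (1 - 0.2)^7
= 20046 * 0.209715
= 4203.9509


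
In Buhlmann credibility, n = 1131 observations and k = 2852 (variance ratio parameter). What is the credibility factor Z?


Z = n / (n + k)
= 1131 / (1131 + 2852)
= 1131 / 3983
= 0.284


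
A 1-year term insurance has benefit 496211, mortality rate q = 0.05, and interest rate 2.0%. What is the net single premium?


NSP = benefit * q * v
v = 1/(1+i) = 0.980392
NSP = 496211 * 0.05 * 0.980392
= 24324.0686


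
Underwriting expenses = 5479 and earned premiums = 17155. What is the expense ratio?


Expense ratio = expenses / premiums
= 5479 / 17155
= 0.3194


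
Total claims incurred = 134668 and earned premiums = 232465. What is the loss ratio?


Loss ratio = claims / premiums
= 134668 / 232465
= 0.5793


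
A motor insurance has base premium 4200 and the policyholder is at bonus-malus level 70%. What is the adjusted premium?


adjusted = base * BM_level / 100
= 4200 * 70 / 100
= 4200 * 0.7
= 2940.0


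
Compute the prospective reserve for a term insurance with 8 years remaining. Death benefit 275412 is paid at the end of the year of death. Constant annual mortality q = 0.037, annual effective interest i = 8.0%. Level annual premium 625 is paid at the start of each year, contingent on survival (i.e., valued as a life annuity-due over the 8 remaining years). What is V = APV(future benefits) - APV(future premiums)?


v = 1/(1+i) = 0.925926
APV(future benefits) per unit = sum_{k=0}^{7} k_p_x * q * v^(k+1) = 0.189872
APV(future benefits) = 275412 * 0.189872 = 52292.9188
Life annuity-due factor ä_{x:8} = sum_{k=0}^{7} k_p_x * v^k = 5.542198
APV(future premiums) = 625 * 5.542198 = 3463.8739
V = 52292.9188 - 3463.8739
= 48829.0449


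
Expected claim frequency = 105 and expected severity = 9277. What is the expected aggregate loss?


E[S] = E[N] * E[X]
= 105 * 9277
= 974085


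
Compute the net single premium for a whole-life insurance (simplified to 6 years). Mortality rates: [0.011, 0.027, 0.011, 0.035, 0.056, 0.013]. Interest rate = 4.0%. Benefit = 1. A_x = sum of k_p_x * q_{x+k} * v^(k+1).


v = 0.961538
Year 0: k_p_x=1.0, q=0.011, term=0.010577
Year 1: k_p_x=0.989, q=0.027, term=0.024688
Year 2: k_p_x=0.962297, q=0.011, term=0.00941
Year 3: k_p_x=0.951712, q=0.035, term=0.028473
Year 4: k_p_x=0.918402, q=0.056, term=0.042272
Year 5: k_p_x=0.866971, q=0.013, term=0.008907
A_x = 0.1243


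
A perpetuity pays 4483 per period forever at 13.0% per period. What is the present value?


PV = PMT / i
= 4483 / 0.13
= 34484.6154


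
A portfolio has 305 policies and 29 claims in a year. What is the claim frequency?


frequency = claims / policies
= 29 / 305
= 0.0951


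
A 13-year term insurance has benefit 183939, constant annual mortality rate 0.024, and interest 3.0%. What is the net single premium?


NSP = benefit * sum_{k=0}^{n-1} k_p_x * q * v^(k+1)
With constant q=0.024, v=0.970874
Sum = 0.223755
NSP = 183939 * 0.223755
= 41157.3056


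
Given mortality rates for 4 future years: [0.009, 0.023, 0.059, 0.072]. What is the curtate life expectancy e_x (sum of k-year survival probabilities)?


e_x = sum_{k=1}^{n} k_p_x
k_p_x values:
  1_p_x = 0.991
  2_p_x = 0.968207
  3_p_x = 0.911083
  4_p_x = 0.845485
e_x = 3.7158


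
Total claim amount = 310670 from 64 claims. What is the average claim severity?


severity = total / number
= 310670 / 64
= 4854.2188


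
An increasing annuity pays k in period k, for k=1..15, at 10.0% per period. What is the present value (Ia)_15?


(Ia)_n = sum_{k=1}^{n} k * v^k, v = 1/(1+i)
v = 0.909091
Sum computed term by term:
(Ia)_15 = 47.7581


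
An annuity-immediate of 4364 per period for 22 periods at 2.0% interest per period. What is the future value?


FV = PMT * ((1+i)^n - 1) / i
= 4364 * ((1.02)^22 - 1) / 0.02
= 4364 * (1.54598 - 1) / 0.02
= 119132.7642


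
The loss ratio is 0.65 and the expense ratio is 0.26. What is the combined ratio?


Combined ratio = loss ratio + expense ratio
= 0.65 + 0.26
= 0.91


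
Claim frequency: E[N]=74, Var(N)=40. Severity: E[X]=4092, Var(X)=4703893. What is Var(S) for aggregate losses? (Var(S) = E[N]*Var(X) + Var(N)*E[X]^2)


Var(S) = E[N]*Var(X) + Var(N)*E[X]^2
= 74*4703893 + 40*4092^2
= 348088082 + 669778560
= 1.0179e+09


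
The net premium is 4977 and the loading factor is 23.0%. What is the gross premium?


Gross = net * (1 + loading)
= 4977 * (1 + 0.23)
= 4977 * 1.23
= 6121.71


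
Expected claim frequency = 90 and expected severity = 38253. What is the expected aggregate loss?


E[S] = E[N] * E[X]
= 90 * 38253
= 3.4428e+06


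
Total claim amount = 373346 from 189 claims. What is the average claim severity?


severity = total / number
= 373346 / 189
= 1975.3757


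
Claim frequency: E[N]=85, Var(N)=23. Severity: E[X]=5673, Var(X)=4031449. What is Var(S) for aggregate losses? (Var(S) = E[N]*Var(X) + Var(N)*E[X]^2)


Var(S) = E[N]*Var(X) + Var(N)*E[X]^2
= 85*4031449 + 23*5673^2
= 342673165 + 740207367
= 1.0829e+09


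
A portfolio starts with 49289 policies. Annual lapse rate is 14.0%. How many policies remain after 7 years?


remaining = initial * (1 - lapse)^years
= 49289 * (1 - 0.14)^7
= 49289 * 0.347928
= 17149.0144


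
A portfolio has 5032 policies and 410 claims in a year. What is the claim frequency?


frequency = claims / policies
= 410 / 5032
= 0.0815


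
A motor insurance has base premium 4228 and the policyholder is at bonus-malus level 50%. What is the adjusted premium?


adjusted = base * BM_level / 100
= 4228 * 50 / 100
= 4228 * 0.5
= 2114.0


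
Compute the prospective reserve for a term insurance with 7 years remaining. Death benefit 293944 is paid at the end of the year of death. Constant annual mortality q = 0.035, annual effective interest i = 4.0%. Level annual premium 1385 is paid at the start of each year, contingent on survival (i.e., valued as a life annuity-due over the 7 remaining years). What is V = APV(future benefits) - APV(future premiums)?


v = 1/(1+i) = 0.961538
APV(future benefits) per unit = sum_{k=0}^{6} k_p_x * q * v^(k+1) = 0.190313
APV(future benefits) = 293944 * 0.190313 = 55941.4827
Life annuity-due factor ä_{x:7} = sum_{k=0}^{6} k_p_x * v^k = 5.655027
APV(future premiums) = 1385 * 5.655027 = 7832.2121
V = 55941.4827 - 7832.2121
= 48109.2705


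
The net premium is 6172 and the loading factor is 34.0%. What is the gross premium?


Gross = net * (1 + loading)
= 6172 * (1 + 0.34)
= 6172 * 1.34
= 8270.48


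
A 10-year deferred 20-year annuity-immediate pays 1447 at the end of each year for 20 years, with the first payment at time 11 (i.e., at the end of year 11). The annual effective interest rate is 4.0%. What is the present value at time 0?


PV at time 10 of the 20-year annuity-immediate:
a_n = 1447 * (1-(1+0.04)^(-20))/0.04 = 19665.2022
Discount back 10 years to time 0:
PV = 19665.2022 * (1+0.04)^(-10)
= 19665.2022 * 0.675564
= 13285.106


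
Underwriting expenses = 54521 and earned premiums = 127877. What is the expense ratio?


Expense ratio = expenses / premiums
= 54521 / 127877
= 0.4264


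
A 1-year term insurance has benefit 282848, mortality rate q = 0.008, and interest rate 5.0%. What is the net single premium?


NSP = benefit * q * v
v = 1/(1+i) = 0.952381
NSP = 282848 * 0.008 * 0.952381
= 2155.0324


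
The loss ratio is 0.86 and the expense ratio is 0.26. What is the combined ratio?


Combined ratio = loss ratio + expense ratio
= 0.86 + 0.26
= 1.12


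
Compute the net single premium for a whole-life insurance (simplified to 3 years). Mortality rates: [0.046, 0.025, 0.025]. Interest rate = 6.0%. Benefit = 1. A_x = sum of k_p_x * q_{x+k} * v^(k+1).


v = 0.943396
Year 0: k_p_x=1.0, q=0.046, term=0.043396
Year 1: k_p_x=0.954, q=0.025, term=0.021226
Year 2: k_p_x=0.93015, q=0.025, term=0.019524
A_x = 0.0841


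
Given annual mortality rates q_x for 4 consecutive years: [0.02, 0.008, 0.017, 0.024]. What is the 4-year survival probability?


p_k = 1 - q_k for each year
Survival = product of (1 - q_k)
= 0.98 * 0.992 * 0.983 * 0.976
= 0.9327


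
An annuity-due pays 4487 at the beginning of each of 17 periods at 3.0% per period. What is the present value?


PV_due = PMT * (1-(1+i)^(-n))/i * (1+i)
PV_immediate = 59076.3736
PV_due = 59076.3736 * 1.03
= 60848.6648


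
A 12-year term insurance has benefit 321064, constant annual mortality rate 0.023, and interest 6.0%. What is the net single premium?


NSP = benefit * sum_{k=0}^{n-1} k_p_x * q * v^(k+1)
With constant q=0.023, v=0.943396
Sum = 0.172945
NSP = 321064 * 0.172945
= 55526.503


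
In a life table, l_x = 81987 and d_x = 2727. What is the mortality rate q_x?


q_x = d_x / l_x
= 2727 / 81987
= 0.0333


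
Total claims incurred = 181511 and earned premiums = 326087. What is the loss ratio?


Loss ratio = claims / premiums
= 181511 / 326087
= 0.5566


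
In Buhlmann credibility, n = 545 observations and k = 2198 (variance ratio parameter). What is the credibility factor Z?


Z = n / (n + k)
= 545 / (545 + 2198)
= 545 / 2743
= 0.1987


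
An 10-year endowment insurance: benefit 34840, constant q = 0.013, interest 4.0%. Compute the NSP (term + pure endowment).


Term component = 3480.6101
Pure endowment = 10_p_x * v^10 * benefit = 0.877347 * 0.675564 * 34840 = 20649.8205
NSP = 24130.4305


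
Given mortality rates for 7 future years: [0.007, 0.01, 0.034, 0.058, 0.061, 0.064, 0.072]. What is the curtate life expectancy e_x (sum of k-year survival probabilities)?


e_x = sum_{k=1}^{n} k_p_x
k_p_x values:
  1_p_x = 0.993
  2_p_x = 0.98307
  3_p_x = 0.949646
  4_p_x = 0.894566
  5_p_x = 0.839998
  6_p_x = 0.786238
  7_p_x = 0.729629
e_x = 6.1761


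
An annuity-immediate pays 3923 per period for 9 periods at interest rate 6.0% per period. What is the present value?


PV = PMT * (1 - (1+i)^(-n)) / i
= 3923 * (1 - (1+0.06)^(-9)) / 0.06
= 3923 * (1 - 0.591898) / 0.06
= 3923 * 6.801692
= 26683.0388


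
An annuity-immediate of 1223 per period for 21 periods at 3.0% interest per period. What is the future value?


FV = PMT * ((1+i)^n - 1) / i
= 1223 * ((1.03)^21 - 1) / 0.03
= 1223 * (1.860295 - 1) / 0.03
= 35071.342


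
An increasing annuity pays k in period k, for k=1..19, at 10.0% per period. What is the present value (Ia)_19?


(Ia)_n = sum_{k=1}^{n} k * v^k, v = 1/(1+i)
v = 0.909091
Sum computed term by term:
(Ia)_19 = 60.9476


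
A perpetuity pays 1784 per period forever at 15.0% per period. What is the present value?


PV = PMT / i
= 1784 / 0.15
= 11893.3333


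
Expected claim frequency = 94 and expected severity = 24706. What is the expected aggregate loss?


E[S] = E[N] * E[X]
= 94 * 24706
= 2.3224e+06


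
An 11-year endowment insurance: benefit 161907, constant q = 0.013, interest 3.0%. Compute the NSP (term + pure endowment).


Term component = 18327.6025
Pure endowment = 11_p_x * v^11 * benefit = 0.865942 * 0.722421 * 161907 = 101284.9303
NSP = 119612.5327


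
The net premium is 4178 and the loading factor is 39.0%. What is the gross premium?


Gross = net * (1 + loading)
= 4178 * (1 + 0.39)
= 4178 * 1.39
= 5807.42


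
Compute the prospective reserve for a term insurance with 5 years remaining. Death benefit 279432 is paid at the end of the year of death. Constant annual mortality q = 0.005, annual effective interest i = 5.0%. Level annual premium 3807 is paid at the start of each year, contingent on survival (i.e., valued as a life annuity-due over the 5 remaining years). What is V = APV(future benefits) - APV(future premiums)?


v = 1/(1+i) = 0.952381
APV(future benefits) per unit = sum_{k=0}^{4} k_p_x * q * v^(k+1) = 0.021442
APV(future benefits) = 279432 * 0.021442 = 5991.7101
Life annuity-due factor ä_{x:5} = sum_{k=0}^{4} k_p_x * v^k = 4.502917
APV(future premiums) = 3807 * 4.502917 = 17142.6052
V = 5991.7101 - 17142.6052
= -11150.8951


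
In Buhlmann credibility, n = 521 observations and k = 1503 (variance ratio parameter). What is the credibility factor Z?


Z = n / (n + k)
= 521 / (521 + 1503)
= 521 / 2024
= 0.2574


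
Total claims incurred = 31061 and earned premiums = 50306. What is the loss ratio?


Loss ratio = claims / premiums
= 31061 / 50306
= 0.6174


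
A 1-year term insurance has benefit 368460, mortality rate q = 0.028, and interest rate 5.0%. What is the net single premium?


NSP = benefit * q * v
v = 1/(1+i) = 0.952381
NSP = 368460 * 0.028 * 0.952381
= 9825.6


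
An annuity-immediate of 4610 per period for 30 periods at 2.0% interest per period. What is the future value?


FV = PMT * ((1+i)^n - 1) / i
= 4610 * ((1.02)^30 - 1) / 0.02
= 4610 * (1.811362 - 1) / 0.02
= 187018.8451


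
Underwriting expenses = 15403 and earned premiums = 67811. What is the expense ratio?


Expense ratio = expenses / premiums
= 15403 / 67811
= 0.2271


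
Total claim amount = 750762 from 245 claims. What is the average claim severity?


severity = total / number
= 750762 / 245
= 3064.3347


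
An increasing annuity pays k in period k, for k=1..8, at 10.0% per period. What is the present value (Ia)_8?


(Ia)_n = sum_{k=1}^{n} k * v^k, v = 1/(1+i)
v = 0.909091
Sum computed term by term:
(Ia)_8 = 21.3636


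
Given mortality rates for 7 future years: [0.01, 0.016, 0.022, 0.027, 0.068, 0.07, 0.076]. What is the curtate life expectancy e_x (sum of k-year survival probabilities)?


e_x = sum_{k=1}^{n} k_p_x
k_p_x values:
  1_p_x = 0.99
  2_p_x = 0.97416
  3_p_x = 0.952728
  4_p_x = 0.927005
  5_p_x = 0.863968
  6_p_x = 0.803491
  7_p_x = 0.742425
e_x = 6.2538


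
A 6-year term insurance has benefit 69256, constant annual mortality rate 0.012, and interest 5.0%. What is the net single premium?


NSP = benefit * sum_{k=0}^{n-1} k_p_x * q * v^(k+1)
With constant q=0.012, v=0.952381
Sum = 0.059211
NSP = 69256 * 0.059211
= 4100.7484


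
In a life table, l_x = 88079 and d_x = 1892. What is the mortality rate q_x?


q_x = d_x / l_x
= 1892 / 88079
= 0.0215


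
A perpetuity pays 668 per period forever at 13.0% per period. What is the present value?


PV = PMT / i
= 668 / 0.13
= 5138.4615


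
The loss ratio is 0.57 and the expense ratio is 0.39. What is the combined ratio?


Combined ratio = loss ratio + expense ratio
= 0.57 + 0.39
= 0.96


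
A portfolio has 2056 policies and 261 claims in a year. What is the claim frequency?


frequency = claims / policies
= 261 / 2056
= 0.1269


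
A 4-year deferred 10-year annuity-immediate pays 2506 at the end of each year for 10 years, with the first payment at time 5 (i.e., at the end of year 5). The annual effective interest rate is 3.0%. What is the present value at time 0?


PV at time 4 of the 10-year annuity-immediate:
a_n = 2506 * (1-(1+0.03)^(-10))/0.03 = 21376.6883
Discount back 4 years to time 0:
PV = 21376.6883 * (1+0.03)^(-4)
= 21376.6883 * 0.888487
= 18992.9107


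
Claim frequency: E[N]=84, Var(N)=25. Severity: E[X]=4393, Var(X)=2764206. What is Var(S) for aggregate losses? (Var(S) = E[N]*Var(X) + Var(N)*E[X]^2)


Var(S) = E[N]*Var(X) + Var(N)*E[X]^2
= 84*2764206 + 25*4393^2
= 232193304 + 482461225
= 7.1465e+08


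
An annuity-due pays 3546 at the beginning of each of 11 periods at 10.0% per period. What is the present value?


PV_due = PMT * (1-(1+i)^(-n))/i * (1+i)
PV_immediate = 23031.4863
PV_due = 23031.4863 * 1.1
= 25334.635


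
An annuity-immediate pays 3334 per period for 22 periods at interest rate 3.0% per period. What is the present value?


PV = PMT * (1 - (1+i)^(-n)) / i
= 3334 * (1 - (1+0.03)^(-22)) / 0.03
= 3334 * (1 - 0.521893) / 0.03
= 3334 * 15.936917
= 53133.6801


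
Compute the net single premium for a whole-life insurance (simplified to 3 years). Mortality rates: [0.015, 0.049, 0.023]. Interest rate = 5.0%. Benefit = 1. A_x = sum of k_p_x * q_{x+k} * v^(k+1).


v = 0.952381
Year 0: k_p_x=1.0, q=0.015, term=0.014286
Year 1: k_p_x=0.985, q=0.049, term=0.043778
Year 2: k_p_x=0.936735, q=0.023, term=0.018611
A_x = 0.0767


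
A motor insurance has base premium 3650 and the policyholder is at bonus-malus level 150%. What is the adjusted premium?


adjusted = base * BM_level / 100
= 3650 * 150 / 100
= 3650 * 1.5
= 5475.0


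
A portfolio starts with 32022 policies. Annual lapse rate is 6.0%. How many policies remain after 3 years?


remaining = initial * (1 - lapse)^years
= 32022 * (1 - 0.06)^3
= 32022 * 0.830584
= 26596.9608


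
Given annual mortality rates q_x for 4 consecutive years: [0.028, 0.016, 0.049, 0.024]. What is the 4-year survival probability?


p_k = 1 - q_k for each year
Survival = product of (1 - q_k)
= 0.972 * 0.984 * 0.951 * 0.976
= 0.8878


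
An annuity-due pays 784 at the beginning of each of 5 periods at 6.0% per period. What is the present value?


PV_due = PMT * (1-(1+i)^(-n))/i * (1+i)
PV_immediate = 3302.4932
PV_due = 3302.4932 * 1.06
= 3500.6428


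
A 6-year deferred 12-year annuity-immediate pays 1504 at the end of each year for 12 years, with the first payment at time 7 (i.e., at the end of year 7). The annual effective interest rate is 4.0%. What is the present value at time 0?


PV at time 6 of the 12-year annuity-immediate:
a_n = 1504 * (1-(1+0.04)^(-12))/0.04 = 14115.1509
Discount back 6 years to time 0:
PV = 14115.1509 * (1+0.04)^(-6)
= 14115.1509 * 0.790315
= 11155.4088


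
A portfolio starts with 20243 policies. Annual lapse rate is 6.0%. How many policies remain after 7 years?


remaining = initial * (1 - lapse)^years
= 20243 * (1 - 0.06)^7
= 20243 * 0.648478
= 13127.1319


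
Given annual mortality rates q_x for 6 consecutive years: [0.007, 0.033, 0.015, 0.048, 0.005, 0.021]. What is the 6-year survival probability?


p_k = 1 - q_k for each year
Survival = product of (1 - q_k)
= 0.993 * 0.967 * 0.985 * 0.952 * 0.995 * 0.979
= 0.8771


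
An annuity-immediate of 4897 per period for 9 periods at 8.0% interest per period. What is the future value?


FV = PMT * ((1+i)^n - 1) / i
= 4897 * ((1.08)^9 - 1) / 0.08
= 4897 * (1.999005 - 1) / 0.08
= 61151.5707


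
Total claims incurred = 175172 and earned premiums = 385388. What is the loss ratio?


Loss ratio = claims / premiums
= 175172 / 385388
= 0.4545


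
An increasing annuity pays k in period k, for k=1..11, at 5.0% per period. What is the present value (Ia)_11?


(Ia)_n = sum_{k=1}^{n} k * v^k, v = 1/(1+i)
v = 0.952381
Sum computed term by term:
(Ia)_11 = 45.8053


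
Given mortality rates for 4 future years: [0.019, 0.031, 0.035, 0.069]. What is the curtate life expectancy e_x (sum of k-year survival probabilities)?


e_x = sum_{k=1}^{n} k_p_x
k_p_x values:
  1_p_x = 0.981
  2_p_x = 0.950589
  3_p_x = 0.917318
  4_p_x = 0.854023
e_x = 3.7029


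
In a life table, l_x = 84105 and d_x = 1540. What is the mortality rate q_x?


q_x = d_x / l_x
= 1540 / 84105
= 0.0183


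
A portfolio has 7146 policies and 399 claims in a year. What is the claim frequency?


frequency = claims / policies
= 399 / 7146
= 0.0558


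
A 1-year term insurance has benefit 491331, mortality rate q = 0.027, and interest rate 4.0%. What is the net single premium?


NSP = benefit * q * v
v = 1/(1+i) = 0.961538
NSP = 491331 * 0.027 * 0.961538
= 12755.7087


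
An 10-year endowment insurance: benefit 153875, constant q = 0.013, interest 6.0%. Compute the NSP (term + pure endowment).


Term component = 13977.7949
Pure endowment = 10_p_x * v^10 * benefit = 0.877347 * 0.558395 * 153875 = 75384.3058
NSP = 89362.1007


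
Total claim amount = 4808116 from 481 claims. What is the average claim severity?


severity = total / number
= 4808116 / 481
= 9996.0832


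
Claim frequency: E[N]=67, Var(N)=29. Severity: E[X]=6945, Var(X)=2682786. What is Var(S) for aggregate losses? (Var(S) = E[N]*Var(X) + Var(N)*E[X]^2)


Var(S) = E[N]*Var(X) + Var(N)*E[X]^2
= 67*2682786 + 29*6945^2
= 179746662 + 1398757725
= 1.5785e+09


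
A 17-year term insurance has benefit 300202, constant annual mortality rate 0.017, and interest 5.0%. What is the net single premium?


NSP = benefit * sum_{k=0}^{n-1} k_p_x * q * v^(k+1)
With constant q=0.017, v=0.952381
Sum = 0.17102
NSP = 300202 * 0.17102
= 51340.5024


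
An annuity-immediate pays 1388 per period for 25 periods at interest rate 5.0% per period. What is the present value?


PV = PMT * (1 - (1+i)^(-n)) / i
= 1388 * (1 - (1+0.05)^(-25)) / 0.05
= 1388 * (1 - 0.295303) / 0.05
= 1388 * 14.093945
= 19562.3951


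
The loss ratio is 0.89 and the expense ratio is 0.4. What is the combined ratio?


Combined ratio = loss ratio + expense ratio
= 0.89 + 0.4
= 1.29


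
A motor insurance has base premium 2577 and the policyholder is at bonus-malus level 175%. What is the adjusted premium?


adjusted = base * BM_level / 100
= 2577 * 175 / 100
= 2577 * 1.75
= 4509.75


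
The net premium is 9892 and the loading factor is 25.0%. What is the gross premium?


Gross = net * (1 + loading)
= 9892 * (1 + 0.25)
= 9892 * 1.25
= 12365.0


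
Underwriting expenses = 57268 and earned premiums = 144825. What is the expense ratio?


Expense ratio = expenses / premiums
= 57268 / 144825
= 0.3954


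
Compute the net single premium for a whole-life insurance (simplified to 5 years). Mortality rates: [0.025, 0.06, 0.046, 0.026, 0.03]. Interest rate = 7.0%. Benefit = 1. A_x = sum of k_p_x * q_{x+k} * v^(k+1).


v = 0.934579
Year 0: k_p_x=1.0, q=0.025, term=0.023364
Year 1: k_p_x=0.975, q=0.06, term=0.051096
Year 2: k_p_x=0.9165, q=0.046, term=0.034414
Year 3: k_p_x=0.874341, q=0.026, term=0.017343
Year 4: k_p_x=0.851608, q=0.03, term=0.018216
A_x = 0.1444


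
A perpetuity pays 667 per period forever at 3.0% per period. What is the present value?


PV = PMT / i
= 667 / 0.03
= 22233.3333


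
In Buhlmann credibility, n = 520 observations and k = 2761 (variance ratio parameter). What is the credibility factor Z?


Z = n / (n + k)
= 520 / (520 + 2761)
= 520 / 3281
= 0.1585


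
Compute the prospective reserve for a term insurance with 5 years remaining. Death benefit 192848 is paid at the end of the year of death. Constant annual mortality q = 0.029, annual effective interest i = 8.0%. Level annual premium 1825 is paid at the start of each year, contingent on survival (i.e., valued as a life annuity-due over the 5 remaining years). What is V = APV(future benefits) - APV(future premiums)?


v = 1/(1+i) = 0.925926
APV(future benefits) per unit = sum_{k=0}^{4} k_p_x * q * v^(k+1) = 0.109759
APV(future benefits) = 192848 * 0.109759 = 21166.7425
Life annuity-due factor ä_{x:5} = sum_{k=0}^{4} k_p_x * v^k = 4.087565
APV(future premiums) = 1825 * 4.087565 = 7459.8057
V = 21166.7425 - 7459.8057
= 13706.9368


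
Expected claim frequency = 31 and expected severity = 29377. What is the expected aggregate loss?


E[S] = E[N] * E[X]
= 31 * 29377
= 910687


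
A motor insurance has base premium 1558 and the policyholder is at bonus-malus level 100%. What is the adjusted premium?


adjusted = base * BM_level / 100
= 1558 * 100 / 100
= 1558 * 1.0
= 1558.0


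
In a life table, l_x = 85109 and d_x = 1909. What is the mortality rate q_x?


q_x = d_x / l_x
= 1909 / 85109
= 0.0224


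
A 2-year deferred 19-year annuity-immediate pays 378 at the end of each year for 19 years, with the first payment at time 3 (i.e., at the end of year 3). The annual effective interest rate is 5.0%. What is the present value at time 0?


PV at time 2 of the 19-year annuity-immediate:
a_n = 378 * (1-(1+0.05)^(-19))/0.05 = 4568.2513
Discount back 2 years to time 0:
PV = 4568.2513 * (1+0.05)^(-2)
= 4568.2513 * 0.907029
= 4143.5386


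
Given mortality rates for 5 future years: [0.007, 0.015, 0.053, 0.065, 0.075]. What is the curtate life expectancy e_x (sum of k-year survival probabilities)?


e_x = sum_{k=1}^{n} k_p_x
k_p_x values:
  1_p_x = 0.993
  2_p_x = 0.978105
  3_p_x = 0.926265
  4_p_x = 0.866058
  5_p_x = 0.801104
e_x = 4.5645


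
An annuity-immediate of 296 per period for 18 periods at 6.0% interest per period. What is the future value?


FV = PMT * ((1+i)^n - 1) / i
= 296 * ((1.06)^18 - 1) / 0.06
= 296 * (2.854339 - 1) / 0.06
= 9148.0732


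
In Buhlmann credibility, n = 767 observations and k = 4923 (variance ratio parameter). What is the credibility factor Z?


Z = n / (n + k)
= 767 / (767 + 4923)
= 767 / 5690
= 0.1348


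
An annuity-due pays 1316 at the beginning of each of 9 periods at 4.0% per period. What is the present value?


PV_due = PMT * (1-(1+i)^(-n))/i * (1+i)
PV_immediate = 9784.8964
PV_due = 9784.8964 * 1.04
= 10176.2923


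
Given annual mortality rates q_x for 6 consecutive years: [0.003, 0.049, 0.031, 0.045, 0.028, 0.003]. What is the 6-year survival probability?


p_k = 1 - q_k for each year
Survival = product of (1 - q_k)
= 0.997 * 0.951 * 0.969 * 0.955 * 0.972 * 0.997
= 0.8503


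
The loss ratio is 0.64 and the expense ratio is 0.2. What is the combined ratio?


Combined ratio = loss ratio + expense ratio
= 0.64 + 0.2
= 0.84


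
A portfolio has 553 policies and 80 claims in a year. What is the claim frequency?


frequency = claims / policies
= 80 / 553
= 0.1447


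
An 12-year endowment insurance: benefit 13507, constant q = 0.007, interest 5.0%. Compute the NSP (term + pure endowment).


Term component = 809.7665
Pure endowment = 12_p_x * v^12 * benefit = 0.91916 * 0.556837 * 13507 = 6913.1868
NSP = 7722.9533


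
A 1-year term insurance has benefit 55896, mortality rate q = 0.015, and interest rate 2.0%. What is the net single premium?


NSP = benefit * q * v
v = 1/(1+i) = 0.980392
NSP = 55896 * 0.015 * 0.980392
= 822.0


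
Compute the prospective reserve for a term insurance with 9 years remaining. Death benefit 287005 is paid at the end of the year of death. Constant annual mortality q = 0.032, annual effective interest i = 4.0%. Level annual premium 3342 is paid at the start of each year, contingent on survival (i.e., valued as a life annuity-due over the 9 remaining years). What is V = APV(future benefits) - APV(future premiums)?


v = 1/(1+i) = 0.961538
APV(future benefits) per unit = sum_{k=0}^{8} k_p_x * q * v^(k+1) = 0.211423
APV(future benefits) = 287005 * 0.211423 = 60679.496
Life annuity-due factor ä_{x:9} = sum_{k=0}^{8} k_p_x * v^k = 6.871252
APV(future premiums) = 3342 * 6.871252 = 22963.7235
V = 60679.496 - 22963.7235
= 37715.7725


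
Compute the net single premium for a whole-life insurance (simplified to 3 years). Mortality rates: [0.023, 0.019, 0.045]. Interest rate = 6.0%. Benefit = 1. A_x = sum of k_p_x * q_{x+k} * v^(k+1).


v = 0.943396
Year 0: k_p_x=1.0, q=0.023, term=0.021698
Year 1: k_p_x=0.977, q=0.019, term=0.016521
Year 2: k_p_x=0.958437, q=0.045, term=0.036212
A_x = 0.0744


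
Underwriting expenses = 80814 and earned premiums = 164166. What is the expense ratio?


Expense ratio = expenses / premiums
= 80814 / 164166
= 0.4923


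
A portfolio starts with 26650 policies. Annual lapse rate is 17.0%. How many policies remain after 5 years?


remaining = initial * (1 - lapse)^years
= 26650 * (1 - 0.17)^5
= 26650 * 0.393904
= 10497.5433


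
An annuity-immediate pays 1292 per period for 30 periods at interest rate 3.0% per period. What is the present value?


PV = PMT * (1 - (1+i)^(-n)) / i
= 1292 * (1 - (1+0.03)^(-30)) / 0.03
= 1292 * (1 - 0.411987) / 0.03
= 1292 * 19.600441
= 25323.7702


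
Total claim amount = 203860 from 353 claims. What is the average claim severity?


severity = total / number
= 203860 / 353
= 577.5071


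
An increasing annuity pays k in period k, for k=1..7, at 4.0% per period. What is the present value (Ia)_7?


(Ia)_n = sum_{k=1}^{n} k * v^k, v = 1/(1+i)
v = 0.961538
Sum computed term by term:
(Ia)_7 = 23.0678


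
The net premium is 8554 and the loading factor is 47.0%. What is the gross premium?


Gross = net * (1 + loading)
= 8554 * (1 + 0.47)
= 8554 * 1.47
= 12574.38


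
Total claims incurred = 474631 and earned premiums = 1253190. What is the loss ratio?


Loss ratio = claims / premiums
= 474631 / 1253190
= 0.3787


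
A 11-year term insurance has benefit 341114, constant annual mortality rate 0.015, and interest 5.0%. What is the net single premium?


NSP = benefit * sum_{k=0}^{n-1} k_p_x * q * v^(k+1)
With constant q=0.015, v=0.952381
Sum = 0.116509
NSP = 341114 * 0.116509
= 39742.9362


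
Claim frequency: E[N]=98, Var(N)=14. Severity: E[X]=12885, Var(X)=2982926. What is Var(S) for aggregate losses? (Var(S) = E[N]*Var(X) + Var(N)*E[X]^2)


Var(S) = E[N]*Var(X) + Var(N)*E[X]^2
= 98*2982926 + 14*12885^2
= 292326748 + 2324325150
= 2.6167e+09


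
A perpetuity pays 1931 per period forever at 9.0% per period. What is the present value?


PV = PMT / i
= 1931 / 0.09
= 21455.5556


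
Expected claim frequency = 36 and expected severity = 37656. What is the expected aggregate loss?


E[S] = E[N] * E[X]
= 36 * 37656
= 1.3556e+06


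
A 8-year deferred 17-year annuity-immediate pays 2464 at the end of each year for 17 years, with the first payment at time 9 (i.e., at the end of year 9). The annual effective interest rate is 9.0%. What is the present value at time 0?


PV at time 8 of the 17-year annuity-immediate:
a_n = 2464 * (1-(1+0.09)^(-17))/0.09 = 21051.5077
Discount back 8 years to time 0:
PV = 21051.5077 * (1+0.09)^(-8)
= 21051.5077 * 0.501866
= 10565.0418


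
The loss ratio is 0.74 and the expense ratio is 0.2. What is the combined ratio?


Combined ratio = loss ratio + expense ratio
= 0.74 + 0.2
= 0.94


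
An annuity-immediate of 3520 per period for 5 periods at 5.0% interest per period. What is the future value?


FV = PMT * ((1+i)^n - 1) / i
= 3520 * ((1.05)^5 - 1) / 0.05
= 3520 * (1.276282 - 1) / 0.05
= 19450.222


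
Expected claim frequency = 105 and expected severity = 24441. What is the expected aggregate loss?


E[S] = E[N] * E[X]
= 105 * 24441
= 2.5663e+06


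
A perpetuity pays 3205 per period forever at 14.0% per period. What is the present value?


PV = PMT / i
= 3205 / 0.14
= 22892.8571


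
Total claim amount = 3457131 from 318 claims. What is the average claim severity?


severity = total / number
= 3457131 / 318
= 10871.4811


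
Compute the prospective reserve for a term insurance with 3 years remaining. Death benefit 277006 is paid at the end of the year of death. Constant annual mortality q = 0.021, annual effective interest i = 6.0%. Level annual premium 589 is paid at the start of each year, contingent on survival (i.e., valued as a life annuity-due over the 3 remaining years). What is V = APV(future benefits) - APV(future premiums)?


v = 1/(1+i) = 0.943396
APV(future benefits) per unit = sum_{k=0}^{2} k_p_x * q * v^(k+1) = 0.055008
APV(future benefits) = 277006 * 0.055008 = 15237.5444
Life annuity-due factor ä_{x:3} = sum_{k=0}^{2} k_p_x * v^k = 2.776594
APV(future premiums) = 589 * 2.776594 = 1635.4139
V = 15237.5444 - 1635.4139
= 13602.1305


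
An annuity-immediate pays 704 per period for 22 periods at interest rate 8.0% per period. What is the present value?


PV = PMT * (1 - (1+i)^(-n)) / i
= 704 * (1 - (1+0.08)^(-22)) / 0.08
= 704 * (1 - 0.183941) / 0.08
= 704 * 10.200744
= 7181.3235


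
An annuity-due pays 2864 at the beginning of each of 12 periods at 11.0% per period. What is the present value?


PV_due = PMT * (1-(1+i)^(-n))/i * (1+i)
PV_immediate = 18594.108
PV_due = 18594.108 * 1.11
= 20639.4599


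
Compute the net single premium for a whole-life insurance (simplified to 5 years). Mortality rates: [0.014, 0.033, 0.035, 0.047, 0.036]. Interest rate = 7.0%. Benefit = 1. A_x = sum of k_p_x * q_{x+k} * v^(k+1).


v = 0.934579
Year 0: k_p_x=1.0, q=0.014, term=0.013084
Year 1: k_p_x=0.986, q=0.033, term=0.02842
Year 2: k_p_x=0.953462, q=0.035, term=0.027241
Year 3: k_p_x=0.920091, q=0.047, term=0.032991
Year 4: k_p_x=0.876847, q=0.036, term=0.022506
A_x = 0.1242
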